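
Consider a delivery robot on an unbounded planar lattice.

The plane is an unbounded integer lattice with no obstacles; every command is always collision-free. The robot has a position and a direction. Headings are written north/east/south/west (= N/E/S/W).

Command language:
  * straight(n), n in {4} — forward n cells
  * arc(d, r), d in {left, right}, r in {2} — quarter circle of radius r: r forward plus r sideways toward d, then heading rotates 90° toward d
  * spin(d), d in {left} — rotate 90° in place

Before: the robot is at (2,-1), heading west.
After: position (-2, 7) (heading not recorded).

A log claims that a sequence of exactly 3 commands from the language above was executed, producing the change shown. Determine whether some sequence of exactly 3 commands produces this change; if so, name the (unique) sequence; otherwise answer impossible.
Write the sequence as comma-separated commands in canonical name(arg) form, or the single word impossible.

arc(right, 2), straight(4), arc(left, 2)

key: order matters: swapping arc(right, 2) and arc(left, 2) lands elsewhere
t0: at (2,-1), heading west
step 1 (arc(right, 2)): at (0,1), heading north
step 2 (straight(4)): at (0,5), heading north
step 3 (arc(left, 2)): at (-2,7), heading west
all 64 alternatives checked — unique.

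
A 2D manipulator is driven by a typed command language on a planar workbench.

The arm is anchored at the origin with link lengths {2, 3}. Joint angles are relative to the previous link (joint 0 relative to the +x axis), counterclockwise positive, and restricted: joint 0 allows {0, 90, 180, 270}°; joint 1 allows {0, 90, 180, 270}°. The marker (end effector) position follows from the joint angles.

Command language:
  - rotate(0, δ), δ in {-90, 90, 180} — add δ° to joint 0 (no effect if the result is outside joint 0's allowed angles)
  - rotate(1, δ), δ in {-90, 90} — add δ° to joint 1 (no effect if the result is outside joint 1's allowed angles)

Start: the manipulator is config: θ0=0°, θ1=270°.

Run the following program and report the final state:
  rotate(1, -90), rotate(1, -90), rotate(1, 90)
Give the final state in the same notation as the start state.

start: config: θ0=0°, θ1=270°
step 1 (rotate(1, -90)): config: θ0=0°, θ1=180°
step 2 (rotate(1, -90)): config: θ0=0°, θ1=90°
step 3 (rotate(1, 90)): config: θ0=0°, θ1=180°

config: θ0=0°, θ1=180°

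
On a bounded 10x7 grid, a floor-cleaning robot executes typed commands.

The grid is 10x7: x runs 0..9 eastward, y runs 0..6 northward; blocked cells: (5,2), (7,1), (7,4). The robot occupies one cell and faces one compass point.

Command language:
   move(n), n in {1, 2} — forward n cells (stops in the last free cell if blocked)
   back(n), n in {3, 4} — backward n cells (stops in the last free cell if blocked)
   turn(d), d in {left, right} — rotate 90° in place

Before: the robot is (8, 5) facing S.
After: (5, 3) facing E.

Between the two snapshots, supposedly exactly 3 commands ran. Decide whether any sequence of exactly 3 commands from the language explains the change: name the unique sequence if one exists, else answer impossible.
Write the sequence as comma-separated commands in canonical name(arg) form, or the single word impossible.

key: running back(3) before move(2) would end elsewhere — order is forced
start: (8, 5) facing S
t=1 move(2) ⇒ (8, 3) facing S
t=2 turn(left) ⇒ (8, 3) facing E
t=3 back(3) ⇒ (5, 3) facing E
no rival 3-sequence matches.

move(2), turn(left), back(3)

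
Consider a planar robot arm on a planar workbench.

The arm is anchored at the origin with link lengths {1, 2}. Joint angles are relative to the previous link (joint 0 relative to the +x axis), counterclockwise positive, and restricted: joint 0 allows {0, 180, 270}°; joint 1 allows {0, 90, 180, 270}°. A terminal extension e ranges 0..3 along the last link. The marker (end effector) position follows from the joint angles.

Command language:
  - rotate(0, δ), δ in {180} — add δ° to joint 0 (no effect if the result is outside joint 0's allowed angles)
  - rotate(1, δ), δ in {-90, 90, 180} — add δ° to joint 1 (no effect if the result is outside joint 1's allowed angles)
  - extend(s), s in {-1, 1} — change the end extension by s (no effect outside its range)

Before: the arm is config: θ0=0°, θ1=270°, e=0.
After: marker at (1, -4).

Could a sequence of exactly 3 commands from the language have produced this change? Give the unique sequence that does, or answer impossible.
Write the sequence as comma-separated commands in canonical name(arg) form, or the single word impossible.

key: order matters: swapping extend(-1) and extend(1) lands elsewhere
initial: config: θ0=0°, θ1=270°, e=0
1. extend(-1) → config: θ0=0°, θ1=270°, e=0
2. extend(1) → config: θ0=0°, θ1=270°, e=1
3. extend(1) → config: θ0=0°, θ1=270°, e=2
no other 3-command option fits: unique.

extend(-1), extend(1), extend(1)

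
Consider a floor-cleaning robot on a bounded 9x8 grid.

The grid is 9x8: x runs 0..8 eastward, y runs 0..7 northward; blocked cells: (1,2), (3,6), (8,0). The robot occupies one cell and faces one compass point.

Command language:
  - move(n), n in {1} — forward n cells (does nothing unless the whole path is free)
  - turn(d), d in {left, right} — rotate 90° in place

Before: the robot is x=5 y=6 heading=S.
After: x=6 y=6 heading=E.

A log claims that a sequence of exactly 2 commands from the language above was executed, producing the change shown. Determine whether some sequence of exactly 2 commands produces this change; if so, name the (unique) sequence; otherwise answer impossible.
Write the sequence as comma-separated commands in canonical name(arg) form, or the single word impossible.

turn(left), move(1)

key: running move(1) before turn(left) would end elsewhere — order is forced
from: x=5 y=6 heading=S
t=1 turn(left) ⇒ x=5 y=6 heading=E
t=2 move(1) ⇒ x=6 y=6 heading=E
no rival 2-sequence matches.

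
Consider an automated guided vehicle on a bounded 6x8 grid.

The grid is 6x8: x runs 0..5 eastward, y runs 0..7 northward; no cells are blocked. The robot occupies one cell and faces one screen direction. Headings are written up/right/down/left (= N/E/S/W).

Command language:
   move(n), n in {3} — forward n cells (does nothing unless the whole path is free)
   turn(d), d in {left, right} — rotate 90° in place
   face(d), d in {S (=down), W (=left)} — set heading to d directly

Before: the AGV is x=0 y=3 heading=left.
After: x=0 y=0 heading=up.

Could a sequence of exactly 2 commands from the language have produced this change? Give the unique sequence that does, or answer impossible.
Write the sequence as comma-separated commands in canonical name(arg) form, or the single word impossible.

checked all 2-command options: none fits.

impossible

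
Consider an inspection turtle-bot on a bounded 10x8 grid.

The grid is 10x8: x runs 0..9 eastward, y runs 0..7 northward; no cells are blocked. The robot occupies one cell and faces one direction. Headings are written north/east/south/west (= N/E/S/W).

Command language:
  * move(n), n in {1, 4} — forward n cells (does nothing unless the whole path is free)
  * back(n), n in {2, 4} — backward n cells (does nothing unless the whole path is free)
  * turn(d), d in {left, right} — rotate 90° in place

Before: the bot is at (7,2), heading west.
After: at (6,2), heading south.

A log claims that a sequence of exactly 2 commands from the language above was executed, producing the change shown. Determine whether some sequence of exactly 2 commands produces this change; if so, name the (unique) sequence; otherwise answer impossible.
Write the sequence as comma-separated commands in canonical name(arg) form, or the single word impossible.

key: running turn(left) before move(1) would end elsewhere — order is forced
from: at (7,2), heading west
1. move(1) → at (6,2), heading west
2. turn(left) → at (6,2), heading south
uniquely the one of 36 2-step routes that fits.

move(1), turn(left)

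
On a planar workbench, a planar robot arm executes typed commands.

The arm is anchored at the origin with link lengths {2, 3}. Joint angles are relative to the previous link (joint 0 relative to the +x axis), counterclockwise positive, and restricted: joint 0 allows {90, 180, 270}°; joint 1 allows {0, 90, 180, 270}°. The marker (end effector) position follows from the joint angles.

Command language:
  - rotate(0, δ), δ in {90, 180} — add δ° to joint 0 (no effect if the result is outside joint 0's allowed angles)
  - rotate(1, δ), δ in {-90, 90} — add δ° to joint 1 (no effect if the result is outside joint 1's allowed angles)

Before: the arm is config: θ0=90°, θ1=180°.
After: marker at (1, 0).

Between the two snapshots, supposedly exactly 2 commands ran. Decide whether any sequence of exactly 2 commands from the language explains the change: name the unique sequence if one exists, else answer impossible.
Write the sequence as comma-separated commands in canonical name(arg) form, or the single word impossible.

rotate(0, 90), rotate(0, 180)

key: order matters: swapping rotate(0, 90) and rotate(0, 180) lands elsewhere
from: config: θ0=90°, θ1=180°
[1] after rotate(0, 90): config: θ0=180°, θ1=180°
[2] after rotate(0, 180): config: θ0=180°, θ1=180°
no rival 2-sequence matches.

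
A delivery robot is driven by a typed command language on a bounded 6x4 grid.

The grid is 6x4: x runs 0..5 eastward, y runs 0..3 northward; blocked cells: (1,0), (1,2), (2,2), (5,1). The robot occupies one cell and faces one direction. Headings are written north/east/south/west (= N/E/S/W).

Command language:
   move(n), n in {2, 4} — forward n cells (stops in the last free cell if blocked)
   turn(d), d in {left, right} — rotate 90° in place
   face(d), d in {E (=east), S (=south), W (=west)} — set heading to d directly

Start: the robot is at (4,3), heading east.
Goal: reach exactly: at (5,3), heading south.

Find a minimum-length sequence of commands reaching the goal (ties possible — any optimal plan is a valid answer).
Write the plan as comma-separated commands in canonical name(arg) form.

move(4), turn(right)

begin: at (4,3), heading east
t=1 move(4) ⇒ at (5,3), heading east
t=2 turn(right) ⇒ at (5,3), heading south
shorter routes all fall short; 2 is best.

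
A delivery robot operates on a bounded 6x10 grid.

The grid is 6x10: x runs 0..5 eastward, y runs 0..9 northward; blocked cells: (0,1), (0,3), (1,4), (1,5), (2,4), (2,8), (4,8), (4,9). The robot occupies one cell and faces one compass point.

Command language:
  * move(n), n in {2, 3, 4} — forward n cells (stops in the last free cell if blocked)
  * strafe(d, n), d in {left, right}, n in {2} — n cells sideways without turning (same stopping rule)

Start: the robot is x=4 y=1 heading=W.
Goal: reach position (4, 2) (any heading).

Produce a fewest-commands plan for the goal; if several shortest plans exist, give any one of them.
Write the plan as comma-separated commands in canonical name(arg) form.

from: x=4 y=1 heading=W
1. strafe(left, 2) → x=4 y=0 heading=W
2. strafe(right, 2) → x=4 y=2 heading=W
shorter routes all fall short; 2 is best.

strafe(left, 2), strafe(right, 2)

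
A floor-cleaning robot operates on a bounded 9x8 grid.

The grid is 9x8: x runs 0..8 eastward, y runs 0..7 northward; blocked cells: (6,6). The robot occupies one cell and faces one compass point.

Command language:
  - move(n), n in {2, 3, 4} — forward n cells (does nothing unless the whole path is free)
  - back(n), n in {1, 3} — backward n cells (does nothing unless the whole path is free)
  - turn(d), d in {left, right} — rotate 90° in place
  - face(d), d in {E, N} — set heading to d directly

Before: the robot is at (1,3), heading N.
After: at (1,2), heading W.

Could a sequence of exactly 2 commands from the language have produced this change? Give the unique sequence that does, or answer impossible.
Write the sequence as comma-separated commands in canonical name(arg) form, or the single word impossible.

back(1), turn(left)

key: position moved to (1,2) AND the heading swung to W — translation plus rotation needed
from: at (1,3), heading N
t=1 back(1) ⇒ at (1,2), heading N
t=2 turn(left) ⇒ at (1,2), heading W
no rival 2-sequence matches.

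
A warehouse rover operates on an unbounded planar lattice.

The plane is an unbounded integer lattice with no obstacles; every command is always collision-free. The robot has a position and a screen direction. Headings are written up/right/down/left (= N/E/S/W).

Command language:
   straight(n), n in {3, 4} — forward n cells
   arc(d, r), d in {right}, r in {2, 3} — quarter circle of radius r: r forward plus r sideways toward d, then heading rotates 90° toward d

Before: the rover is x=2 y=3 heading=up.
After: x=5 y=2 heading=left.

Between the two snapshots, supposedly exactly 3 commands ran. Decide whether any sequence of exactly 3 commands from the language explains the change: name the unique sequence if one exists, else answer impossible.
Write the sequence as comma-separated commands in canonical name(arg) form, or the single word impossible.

key: running arc(right, 2) before arc(right, 3) would end elsewhere — order is forced
initial: x=2 y=3 heading=up
[1] after arc(right, 3): x=5 y=6 heading=right
[2] after arc(right, 2): x=7 y=4 heading=down
[3] after arc(right, 2): x=5 y=2 heading=left
no other 3-command option fits: unique.

arc(right, 3), arc(right, 2), arc(right, 2)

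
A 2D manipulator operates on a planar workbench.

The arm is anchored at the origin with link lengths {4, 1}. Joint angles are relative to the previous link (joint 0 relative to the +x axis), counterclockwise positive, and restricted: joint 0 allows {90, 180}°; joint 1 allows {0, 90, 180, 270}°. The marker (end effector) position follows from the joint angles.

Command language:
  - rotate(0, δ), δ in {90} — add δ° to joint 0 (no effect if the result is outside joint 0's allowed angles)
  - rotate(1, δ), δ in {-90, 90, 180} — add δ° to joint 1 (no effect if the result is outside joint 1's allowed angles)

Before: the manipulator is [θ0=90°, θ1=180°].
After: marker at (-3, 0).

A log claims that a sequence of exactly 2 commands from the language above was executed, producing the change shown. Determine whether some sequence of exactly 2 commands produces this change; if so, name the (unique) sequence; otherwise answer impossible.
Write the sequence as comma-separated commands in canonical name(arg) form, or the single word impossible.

t0: [θ0=90°, θ1=180°]
1. rotate(0, 90) → [θ0=180°, θ1=180°]
2. rotate(0, 90) → [θ0=180°, θ1=180°]
uniquely the one of 16 2-step routes that fits.

rotate(0, 90), rotate(0, 90)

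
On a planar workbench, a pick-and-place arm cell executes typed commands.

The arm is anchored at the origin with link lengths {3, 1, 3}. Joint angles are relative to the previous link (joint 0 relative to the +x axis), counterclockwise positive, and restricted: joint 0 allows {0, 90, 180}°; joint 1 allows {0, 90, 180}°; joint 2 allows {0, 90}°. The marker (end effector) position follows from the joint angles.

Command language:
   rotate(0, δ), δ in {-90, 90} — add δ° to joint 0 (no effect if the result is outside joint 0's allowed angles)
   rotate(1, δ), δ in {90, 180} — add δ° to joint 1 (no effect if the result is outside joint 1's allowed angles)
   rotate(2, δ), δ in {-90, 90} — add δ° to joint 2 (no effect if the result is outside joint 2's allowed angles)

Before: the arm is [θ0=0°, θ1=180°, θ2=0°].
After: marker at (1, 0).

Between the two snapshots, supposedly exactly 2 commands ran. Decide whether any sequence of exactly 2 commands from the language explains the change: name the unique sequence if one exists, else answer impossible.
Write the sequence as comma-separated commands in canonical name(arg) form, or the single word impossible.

initial: [θ0=0°, θ1=180°, θ2=0°]
step 1 (rotate(0, 90)): [θ0=90°, θ1=180°, θ2=0°]
step 2 (rotate(0, 90)): [θ0=180°, θ1=180°, θ2=0°]
uniquely the one of 36 2-step routes that fits.

rotate(0, 90), rotate(0, 90)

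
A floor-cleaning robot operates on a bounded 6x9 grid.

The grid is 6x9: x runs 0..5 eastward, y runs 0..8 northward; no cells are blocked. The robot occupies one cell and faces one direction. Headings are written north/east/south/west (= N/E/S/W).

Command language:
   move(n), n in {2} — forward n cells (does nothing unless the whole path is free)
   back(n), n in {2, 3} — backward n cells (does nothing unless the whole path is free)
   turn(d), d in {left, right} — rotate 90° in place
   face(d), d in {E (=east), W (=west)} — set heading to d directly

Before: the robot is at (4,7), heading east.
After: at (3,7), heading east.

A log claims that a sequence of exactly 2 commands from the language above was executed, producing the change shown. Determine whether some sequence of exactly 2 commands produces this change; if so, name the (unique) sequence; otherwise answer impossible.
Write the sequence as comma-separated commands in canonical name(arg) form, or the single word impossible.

key: running move(2) before back(3) would end elsewhere — order is forced
initial: at (4,7), heading east
t=1 back(3) ⇒ at (1,7), heading east
t=2 move(2) ⇒ at (3,7), heading east
no other 2-command option fits: unique.

back(3), move(2)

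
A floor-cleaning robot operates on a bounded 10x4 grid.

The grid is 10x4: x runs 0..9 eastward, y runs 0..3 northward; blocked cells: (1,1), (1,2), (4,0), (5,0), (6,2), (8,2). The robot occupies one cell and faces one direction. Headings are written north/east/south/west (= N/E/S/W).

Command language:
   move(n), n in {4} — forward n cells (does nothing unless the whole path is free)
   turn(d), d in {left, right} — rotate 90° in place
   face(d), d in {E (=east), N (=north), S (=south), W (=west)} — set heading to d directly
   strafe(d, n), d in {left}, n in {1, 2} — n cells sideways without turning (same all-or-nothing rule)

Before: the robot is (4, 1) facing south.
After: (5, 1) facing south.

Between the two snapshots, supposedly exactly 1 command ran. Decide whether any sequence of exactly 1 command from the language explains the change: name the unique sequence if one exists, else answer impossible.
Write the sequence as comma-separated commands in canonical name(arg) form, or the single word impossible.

key: still facing S — the one step turns nothing
initial: (4, 1) facing south
t=1 strafe(left, 1) ⇒ (5, 1) facing south
uniquely the one of 9 1-step routes that fits.

strafe(left, 1)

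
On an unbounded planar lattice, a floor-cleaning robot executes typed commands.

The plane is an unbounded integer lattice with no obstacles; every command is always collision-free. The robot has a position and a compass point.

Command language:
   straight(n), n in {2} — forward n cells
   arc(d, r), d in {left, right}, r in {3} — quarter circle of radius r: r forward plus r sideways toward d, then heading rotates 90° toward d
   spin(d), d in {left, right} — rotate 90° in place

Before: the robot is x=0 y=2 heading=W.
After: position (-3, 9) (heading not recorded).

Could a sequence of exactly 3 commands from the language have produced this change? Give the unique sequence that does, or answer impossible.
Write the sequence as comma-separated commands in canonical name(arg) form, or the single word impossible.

key: order matters: swapping arc(right, 3) and straight(2) lands elsewhere
start: x=0 y=2 heading=W
t=1 arc(right, 3) ⇒ x=-3 y=5 heading=N
t=2 straight(2) ⇒ x=-3 y=7 heading=N
t=3 straight(2) ⇒ x=-3 y=9 heading=N
no rival 3-sequence matches.

arc(right, 3), straight(2), straight(2)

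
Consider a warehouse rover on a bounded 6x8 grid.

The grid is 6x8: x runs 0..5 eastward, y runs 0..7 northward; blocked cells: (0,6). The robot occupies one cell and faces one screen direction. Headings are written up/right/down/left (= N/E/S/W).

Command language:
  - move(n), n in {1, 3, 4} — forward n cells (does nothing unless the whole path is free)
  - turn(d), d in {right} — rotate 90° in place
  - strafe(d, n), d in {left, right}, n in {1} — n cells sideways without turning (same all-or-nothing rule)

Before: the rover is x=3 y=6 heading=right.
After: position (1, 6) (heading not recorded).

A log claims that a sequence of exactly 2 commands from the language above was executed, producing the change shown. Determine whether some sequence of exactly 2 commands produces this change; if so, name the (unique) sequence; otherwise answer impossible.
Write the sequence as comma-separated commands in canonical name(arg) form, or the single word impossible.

no 2-step route produces this change.

impossible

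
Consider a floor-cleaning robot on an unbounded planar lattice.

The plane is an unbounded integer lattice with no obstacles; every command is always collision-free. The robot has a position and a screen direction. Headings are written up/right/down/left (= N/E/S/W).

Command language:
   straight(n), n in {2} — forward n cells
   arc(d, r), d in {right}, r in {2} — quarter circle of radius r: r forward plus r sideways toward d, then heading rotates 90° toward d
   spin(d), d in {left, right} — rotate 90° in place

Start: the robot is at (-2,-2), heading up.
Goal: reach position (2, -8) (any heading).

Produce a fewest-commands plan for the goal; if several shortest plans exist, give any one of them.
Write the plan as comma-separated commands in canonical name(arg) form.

spin(right), straight(2), arc(right, 2), straight(2), straight(2)

initial: at (-2,-2), heading up
[1] after spin(right): at (-2,-2), heading right
[2] after straight(2): at (0,-2), heading right
[3] after arc(right, 2): at (2,-4), heading down
[4] after straight(2): at (2,-6), heading down
[5] after straight(2): at (2,-8), heading down
minimal: 5 command(s), checked below 5.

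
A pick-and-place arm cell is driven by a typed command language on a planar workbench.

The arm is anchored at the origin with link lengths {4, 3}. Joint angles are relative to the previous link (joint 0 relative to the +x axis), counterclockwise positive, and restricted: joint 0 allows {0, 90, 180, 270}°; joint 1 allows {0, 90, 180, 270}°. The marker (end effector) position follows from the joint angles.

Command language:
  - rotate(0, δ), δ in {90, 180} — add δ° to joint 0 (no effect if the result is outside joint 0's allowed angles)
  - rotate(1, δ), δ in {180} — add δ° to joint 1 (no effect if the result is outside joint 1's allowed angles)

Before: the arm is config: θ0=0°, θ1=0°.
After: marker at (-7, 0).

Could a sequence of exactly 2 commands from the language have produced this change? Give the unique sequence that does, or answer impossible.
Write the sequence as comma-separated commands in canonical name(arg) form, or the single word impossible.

begin: config: θ0=0°, θ1=0°
[1] after rotate(0, 90): config: θ0=90°, θ1=0°
[2] after rotate(0, 90): config: θ0=180°, θ1=0°
no other 2-command option fits: unique.

rotate(0, 90), rotate(0, 90)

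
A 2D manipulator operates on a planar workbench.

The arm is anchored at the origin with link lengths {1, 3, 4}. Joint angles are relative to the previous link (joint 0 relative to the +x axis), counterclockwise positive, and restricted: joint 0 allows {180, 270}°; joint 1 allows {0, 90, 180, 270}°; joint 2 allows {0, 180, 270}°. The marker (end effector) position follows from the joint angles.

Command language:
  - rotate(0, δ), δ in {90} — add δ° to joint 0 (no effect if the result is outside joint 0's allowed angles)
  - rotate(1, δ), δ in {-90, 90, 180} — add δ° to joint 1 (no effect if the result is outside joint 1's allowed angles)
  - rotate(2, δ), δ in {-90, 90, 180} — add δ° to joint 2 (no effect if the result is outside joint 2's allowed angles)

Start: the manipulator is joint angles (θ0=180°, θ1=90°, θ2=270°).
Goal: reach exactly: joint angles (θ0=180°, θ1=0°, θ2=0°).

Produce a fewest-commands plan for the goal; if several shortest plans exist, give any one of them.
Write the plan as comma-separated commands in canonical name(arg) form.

begin: joint angles (θ0=180°, θ1=90°, θ2=270°)
t=1 rotate(2, 90) ⇒ joint angles (θ0=180°, θ1=90°, θ2=0°)
t=2 rotate(1, -90) ⇒ joint angles (θ0=180°, θ1=0°, θ2=0°)
no 1-step plan works, so 2 is optimal.

rotate(2, 90), rotate(1, -90)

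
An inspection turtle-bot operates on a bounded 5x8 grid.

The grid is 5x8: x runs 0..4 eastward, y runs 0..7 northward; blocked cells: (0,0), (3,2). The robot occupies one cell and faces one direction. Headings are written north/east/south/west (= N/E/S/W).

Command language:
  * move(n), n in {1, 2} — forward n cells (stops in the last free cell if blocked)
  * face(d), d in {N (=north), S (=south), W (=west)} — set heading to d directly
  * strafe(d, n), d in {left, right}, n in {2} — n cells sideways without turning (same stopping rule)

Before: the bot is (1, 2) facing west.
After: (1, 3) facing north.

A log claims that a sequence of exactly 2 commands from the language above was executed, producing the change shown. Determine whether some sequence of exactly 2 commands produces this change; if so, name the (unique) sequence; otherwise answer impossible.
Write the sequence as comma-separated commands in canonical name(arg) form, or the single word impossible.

face(N), move(1)

key: cell and facing (now N) both changed — the 2 commands mix motion and turning
begin: (1, 2) facing west
[1] after face(N): (1, 2) facing north
[2] after move(1): (1, 3) facing north
no rival 2-sequence matches.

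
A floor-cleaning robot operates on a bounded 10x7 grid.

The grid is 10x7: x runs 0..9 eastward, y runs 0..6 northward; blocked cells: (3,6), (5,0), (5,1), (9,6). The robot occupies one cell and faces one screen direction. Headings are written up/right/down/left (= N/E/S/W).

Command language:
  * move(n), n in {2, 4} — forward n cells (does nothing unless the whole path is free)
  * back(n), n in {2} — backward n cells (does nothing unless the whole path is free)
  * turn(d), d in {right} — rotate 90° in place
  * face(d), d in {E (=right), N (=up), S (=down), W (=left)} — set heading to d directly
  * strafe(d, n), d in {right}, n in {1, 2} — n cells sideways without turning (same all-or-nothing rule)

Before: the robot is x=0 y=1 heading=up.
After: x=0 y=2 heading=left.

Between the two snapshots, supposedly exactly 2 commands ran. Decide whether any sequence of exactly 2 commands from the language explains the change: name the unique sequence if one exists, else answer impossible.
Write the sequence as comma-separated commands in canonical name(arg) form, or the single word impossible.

key: position moved to (0,2) AND the heading swung to W — translation plus rotation needed
initial: x=0 y=1 heading=up
[1] after face(W): x=0 y=1 heading=left
[2] after strafe(right, 1): x=0 y=2 heading=left
uniquely the one of 100 2-step routes that fits.

face(W), strafe(right, 1)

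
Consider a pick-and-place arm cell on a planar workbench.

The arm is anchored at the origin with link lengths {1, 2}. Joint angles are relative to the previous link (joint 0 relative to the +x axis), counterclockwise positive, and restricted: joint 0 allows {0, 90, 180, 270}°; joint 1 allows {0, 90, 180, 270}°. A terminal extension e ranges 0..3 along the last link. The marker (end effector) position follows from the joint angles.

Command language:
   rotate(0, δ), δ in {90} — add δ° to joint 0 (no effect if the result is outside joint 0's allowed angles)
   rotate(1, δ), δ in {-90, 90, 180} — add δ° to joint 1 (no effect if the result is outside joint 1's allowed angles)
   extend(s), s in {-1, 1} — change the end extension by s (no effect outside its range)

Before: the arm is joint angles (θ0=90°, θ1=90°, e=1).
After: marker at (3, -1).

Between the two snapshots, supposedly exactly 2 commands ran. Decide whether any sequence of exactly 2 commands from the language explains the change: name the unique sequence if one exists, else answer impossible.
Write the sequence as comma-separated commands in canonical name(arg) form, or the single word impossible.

begin: joint angles (θ0=90°, θ1=90°, e=1)
step 1 (rotate(0, 90)): joint angles (θ0=180°, θ1=90°, e=1)
step 2 (rotate(0, 90)): joint angles (θ0=270°, θ1=90°, e=1)
no other 2-command option fits: unique.

rotate(0, 90), rotate(0, 90)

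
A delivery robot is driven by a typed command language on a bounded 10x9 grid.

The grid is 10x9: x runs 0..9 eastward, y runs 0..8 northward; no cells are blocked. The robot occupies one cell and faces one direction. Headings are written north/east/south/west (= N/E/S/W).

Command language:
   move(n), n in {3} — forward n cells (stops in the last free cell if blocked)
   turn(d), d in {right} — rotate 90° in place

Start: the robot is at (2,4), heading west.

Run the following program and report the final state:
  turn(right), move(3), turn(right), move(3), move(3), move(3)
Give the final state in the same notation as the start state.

at (9,7), heading east

initial: at (2,4), heading west
t=1 turn(right) ⇒ at (2,4), heading north
t=2 move(3) ⇒ at (2,7), heading north
t=3 turn(right) ⇒ at (2,7), heading east
t=4 move(3) ⇒ at (5,7), heading east
t=5 move(3) ⇒ at (8,7), heading east
t=6 move(3) ⇒ at (9,7), heading east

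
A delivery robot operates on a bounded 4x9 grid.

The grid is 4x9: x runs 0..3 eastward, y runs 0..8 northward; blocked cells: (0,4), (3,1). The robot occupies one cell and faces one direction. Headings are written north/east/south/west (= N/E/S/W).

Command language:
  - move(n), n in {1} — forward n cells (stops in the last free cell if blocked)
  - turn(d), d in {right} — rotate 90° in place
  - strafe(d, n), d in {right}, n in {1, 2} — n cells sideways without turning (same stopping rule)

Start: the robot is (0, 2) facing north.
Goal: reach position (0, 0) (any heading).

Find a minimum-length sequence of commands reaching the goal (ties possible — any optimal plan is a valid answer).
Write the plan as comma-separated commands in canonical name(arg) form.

t0: (0, 2) facing north
t=1 turn(right) ⇒ (0, 2) facing east
t=2 strafe(right, 2) ⇒ (0, 0) facing east
shorter routes all fall short; 2 is best.

turn(right), strafe(right, 2)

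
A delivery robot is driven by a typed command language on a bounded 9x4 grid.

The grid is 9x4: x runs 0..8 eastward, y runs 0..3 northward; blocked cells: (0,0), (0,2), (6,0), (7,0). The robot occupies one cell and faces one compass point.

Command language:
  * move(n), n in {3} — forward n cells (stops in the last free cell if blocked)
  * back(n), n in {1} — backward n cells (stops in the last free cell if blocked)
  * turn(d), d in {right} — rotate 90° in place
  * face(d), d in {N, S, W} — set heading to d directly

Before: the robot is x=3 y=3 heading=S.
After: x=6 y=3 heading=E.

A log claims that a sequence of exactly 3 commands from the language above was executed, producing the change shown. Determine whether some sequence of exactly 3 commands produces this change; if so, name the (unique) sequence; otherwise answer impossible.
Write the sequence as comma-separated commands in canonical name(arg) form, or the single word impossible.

face(N), turn(right), move(3)

key: cell and facing (now E) both changed — the 3 commands mix motion and turning
start: x=3 y=3 heading=S
t=1 face(N) ⇒ x=3 y=3 heading=N
t=2 turn(right) ⇒ x=3 y=3 heading=E
t=3 move(3) ⇒ x=6 y=3 heading=E
no rival 3-sequence matches.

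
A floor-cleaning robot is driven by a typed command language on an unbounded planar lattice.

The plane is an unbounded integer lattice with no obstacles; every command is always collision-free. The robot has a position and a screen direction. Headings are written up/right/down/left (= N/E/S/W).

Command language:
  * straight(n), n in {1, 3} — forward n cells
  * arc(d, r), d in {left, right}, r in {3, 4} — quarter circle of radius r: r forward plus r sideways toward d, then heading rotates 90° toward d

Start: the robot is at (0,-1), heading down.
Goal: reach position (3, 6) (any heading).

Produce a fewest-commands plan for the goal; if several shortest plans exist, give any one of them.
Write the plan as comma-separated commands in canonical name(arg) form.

from: at (0,-1), heading down
step 1 (arc(left, 4)): at (4,-5), heading right
step 2 (arc(left, 4)): at (8,-1), heading up
step 3 (straight(3)): at (8,2), heading up
step 4 (arc(left, 4)): at (4,6), heading left
step 5 (straight(1)): at (3,6), heading left
minimal: 5 command(s), checked below 5.

arc(left, 4), arc(left, 4), straight(3), arc(left, 4), straight(1)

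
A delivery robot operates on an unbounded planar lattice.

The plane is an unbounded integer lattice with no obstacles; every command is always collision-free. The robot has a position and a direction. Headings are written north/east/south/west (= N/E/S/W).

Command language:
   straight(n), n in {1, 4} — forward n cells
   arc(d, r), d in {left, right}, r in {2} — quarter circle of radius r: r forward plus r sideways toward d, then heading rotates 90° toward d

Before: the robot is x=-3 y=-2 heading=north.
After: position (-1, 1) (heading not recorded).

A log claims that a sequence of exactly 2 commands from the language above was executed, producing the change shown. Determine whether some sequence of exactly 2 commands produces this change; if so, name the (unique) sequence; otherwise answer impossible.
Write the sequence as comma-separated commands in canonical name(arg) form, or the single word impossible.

key: order matters: swapping straight(1) and arc(right, 2) lands elsewhere
start: x=-3 y=-2 heading=north
step 1 (straight(1)): x=-3 y=-1 heading=north
step 2 (arc(right, 2)): x=-1 y=1 heading=east
no other 2-command option fits: unique.

straight(1), arc(right, 2)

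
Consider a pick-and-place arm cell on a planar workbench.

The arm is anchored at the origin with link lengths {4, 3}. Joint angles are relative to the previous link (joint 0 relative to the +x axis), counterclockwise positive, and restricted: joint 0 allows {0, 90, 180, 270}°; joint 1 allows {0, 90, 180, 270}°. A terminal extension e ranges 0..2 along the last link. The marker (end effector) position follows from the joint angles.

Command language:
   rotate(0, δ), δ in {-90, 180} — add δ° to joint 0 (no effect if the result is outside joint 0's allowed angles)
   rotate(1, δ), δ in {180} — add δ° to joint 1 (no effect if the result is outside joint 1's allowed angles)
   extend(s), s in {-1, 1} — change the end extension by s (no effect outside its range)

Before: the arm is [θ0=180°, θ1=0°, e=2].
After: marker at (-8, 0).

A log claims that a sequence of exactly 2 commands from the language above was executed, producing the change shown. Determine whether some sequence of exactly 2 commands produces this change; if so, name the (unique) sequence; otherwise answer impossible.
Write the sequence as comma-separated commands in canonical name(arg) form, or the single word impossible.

key: order matters: swapping extend(1) and extend(-1) lands elsewhere
begin: [θ0=180°, θ1=0°, e=2]
step 1 (extend(1)): [θ0=180°, θ1=0°, e=2]
step 2 (extend(-1)): [θ0=180°, θ1=0°, e=1]
no other 2-command option fits: unique.

extend(1), extend(-1)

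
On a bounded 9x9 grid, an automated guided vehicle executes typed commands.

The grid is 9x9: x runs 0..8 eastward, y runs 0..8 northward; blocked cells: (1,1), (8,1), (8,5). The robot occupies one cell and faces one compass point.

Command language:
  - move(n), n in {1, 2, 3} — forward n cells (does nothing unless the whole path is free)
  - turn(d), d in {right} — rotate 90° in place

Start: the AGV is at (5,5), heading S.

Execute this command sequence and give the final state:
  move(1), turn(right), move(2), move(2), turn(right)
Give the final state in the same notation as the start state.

at (1,4), heading N

start: at (5,5), heading S
step 1 (move(1)): at (5,4), heading S
step 2 (turn(right)): at (5,4), heading W
step 3 (move(2)): at (3,4), heading W
step 4 (move(2)): at (1,4), heading W
step 5 (turn(right)): at (1,4), heading N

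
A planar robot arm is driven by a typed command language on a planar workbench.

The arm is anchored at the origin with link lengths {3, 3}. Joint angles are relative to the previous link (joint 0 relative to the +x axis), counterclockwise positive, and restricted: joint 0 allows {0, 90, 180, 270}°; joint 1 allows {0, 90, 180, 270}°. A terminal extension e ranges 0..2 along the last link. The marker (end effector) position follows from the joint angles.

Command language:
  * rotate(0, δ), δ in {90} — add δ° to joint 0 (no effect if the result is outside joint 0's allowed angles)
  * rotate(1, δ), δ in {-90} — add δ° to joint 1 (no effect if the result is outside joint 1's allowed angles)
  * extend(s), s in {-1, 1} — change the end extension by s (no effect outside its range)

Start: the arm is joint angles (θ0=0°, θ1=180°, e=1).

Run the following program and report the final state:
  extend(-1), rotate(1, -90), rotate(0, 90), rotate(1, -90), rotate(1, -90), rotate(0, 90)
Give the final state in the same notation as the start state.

joint angles (θ0=180°, θ1=270°, e=0)

begin: joint angles (θ0=0°, θ1=180°, e=1)
step 1 (extend(-1)): joint angles (θ0=0°, θ1=180°, e=0)
step 2 (rotate(1, -90)): joint angles (θ0=0°, θ1=90°, e=0)
step 3 (rotate(0, 90)): joint angles (θ0=90°, θ1=90°, e=0)
step 4 (rotate(1, -90)): joint angles (θ0=90°, θ1=0°, e=0)
step 5 (rotate(1, -90)): joint angles (θ0=90°, θ1=270°, e=0)
step 6 (rotate(0, 90)): joint angles (θ0=180°, θ1=270°, e=0)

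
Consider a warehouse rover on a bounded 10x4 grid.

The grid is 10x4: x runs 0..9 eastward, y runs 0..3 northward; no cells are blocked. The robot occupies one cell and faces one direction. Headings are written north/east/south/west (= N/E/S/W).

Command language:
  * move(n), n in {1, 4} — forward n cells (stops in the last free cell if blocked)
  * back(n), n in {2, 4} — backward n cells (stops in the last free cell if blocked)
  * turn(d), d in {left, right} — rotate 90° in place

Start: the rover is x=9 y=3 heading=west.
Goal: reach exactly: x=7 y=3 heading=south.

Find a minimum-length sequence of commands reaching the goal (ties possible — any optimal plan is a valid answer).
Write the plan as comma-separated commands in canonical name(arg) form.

move(4), back(2), turn(left)

t0: x=9 y=3 heading=west
t=1 move(4) ⇒ x=5 y=3 heading=west
t=2 back(2) ⇒ x=7 y=3 heading=west
t=3 turn(left) ⇒ x=7 y=3 heading=south
no 2-step plan works, so 3 is optimal.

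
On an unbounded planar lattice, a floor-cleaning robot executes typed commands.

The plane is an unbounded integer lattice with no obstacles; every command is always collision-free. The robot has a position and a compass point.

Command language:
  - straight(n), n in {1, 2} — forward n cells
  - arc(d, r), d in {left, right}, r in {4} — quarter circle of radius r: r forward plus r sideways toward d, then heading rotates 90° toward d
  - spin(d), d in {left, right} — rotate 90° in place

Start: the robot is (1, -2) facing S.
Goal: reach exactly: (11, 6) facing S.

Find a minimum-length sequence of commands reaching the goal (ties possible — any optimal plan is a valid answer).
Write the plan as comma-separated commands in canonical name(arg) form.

from: (1, -2) facing S
1. spin(left) → (1, -2) facing E
2. straight(2) → (3, -2) facing E
3. arc(left, 4) → (7, 2) facing N
4. arc(right, 4) → (11, 6) facing E
5. spin(right) → (11, 6) facing S
minimal: 5 command(s), checked below 5.

spin(left), straight(2), arc(left, 4), arc(right, 4), spin(right)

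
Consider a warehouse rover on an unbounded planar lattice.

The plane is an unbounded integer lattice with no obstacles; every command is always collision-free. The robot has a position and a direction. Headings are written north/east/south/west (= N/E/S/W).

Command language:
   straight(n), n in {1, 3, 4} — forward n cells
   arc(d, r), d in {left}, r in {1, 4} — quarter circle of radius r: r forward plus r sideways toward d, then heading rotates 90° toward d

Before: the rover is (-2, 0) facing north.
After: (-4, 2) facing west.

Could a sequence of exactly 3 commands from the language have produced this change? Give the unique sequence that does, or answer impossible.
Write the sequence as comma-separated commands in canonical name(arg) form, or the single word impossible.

straight(1), arc(left, 1), straight(1)

key: position moved to (-4,2) AND the heading swung to W — translation plus rotation needed
start: (-2, 0) facing north
t=1 straight(1) ⇒ (-2, 1) facing north
t=2 arc(left, 1) ⇒ (-3, 2) facing west
t=3 straight(1) ⇒ (-4, 2) facing west
uniquely the one of 125 3-step routes that fits.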